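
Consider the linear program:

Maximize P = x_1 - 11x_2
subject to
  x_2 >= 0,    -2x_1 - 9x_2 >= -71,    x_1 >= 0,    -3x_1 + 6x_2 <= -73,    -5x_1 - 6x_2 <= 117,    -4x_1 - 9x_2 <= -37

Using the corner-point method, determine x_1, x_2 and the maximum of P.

x_1 = 71/2, x_2 = 0, maximum P = 71/2

The optimum lies where x_2 = 0 and -2x_1 - 9x_2 = -71.
Solving simultaneously gives x_1 = 71/2, x_2 = 0.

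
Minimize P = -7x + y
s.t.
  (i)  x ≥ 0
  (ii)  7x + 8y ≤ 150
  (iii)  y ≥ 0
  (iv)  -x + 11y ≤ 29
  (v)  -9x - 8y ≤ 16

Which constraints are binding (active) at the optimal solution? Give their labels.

Corner points and P = -7x + y:
  (0, 0) → P = 0
  (0, 29/11) → P = 29/11
  (150/7, 0) → P = -150
  (1418/85, 353/85) → P = -9573/85

The minimum is at (150/7, 0). Substituting into each constraint, equality holds for (ii) and (iii); the remaining constraints have slack.

(ii) and (iii)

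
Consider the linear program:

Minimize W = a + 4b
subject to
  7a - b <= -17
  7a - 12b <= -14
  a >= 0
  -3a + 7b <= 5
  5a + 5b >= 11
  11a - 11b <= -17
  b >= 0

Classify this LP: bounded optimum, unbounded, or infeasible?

The boundaries 7a - b = -17 and a = 0 meet at (0, 17), but that point violates -3a + 7b ≤ 5. Every candidate vertex is excluded by some other constraint, so the feasible region is empty.

infeasible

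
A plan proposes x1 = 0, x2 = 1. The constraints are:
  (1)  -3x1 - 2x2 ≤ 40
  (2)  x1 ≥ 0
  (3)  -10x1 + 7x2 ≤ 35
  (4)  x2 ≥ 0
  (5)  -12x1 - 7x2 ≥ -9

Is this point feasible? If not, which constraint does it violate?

feasible

(1): -2 ≤ 40 ✓
(2): 0 ≥ 0 ✓
(3): 7 ≤ 35 ✓
(4): 1 ≥ 0 ✓
(5): -7 ≥ -9 ✓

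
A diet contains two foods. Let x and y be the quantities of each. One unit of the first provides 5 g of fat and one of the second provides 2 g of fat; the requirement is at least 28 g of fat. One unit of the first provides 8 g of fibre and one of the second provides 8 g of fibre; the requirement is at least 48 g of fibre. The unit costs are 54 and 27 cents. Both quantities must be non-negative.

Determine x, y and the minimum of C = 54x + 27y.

x = 16/3, y = 2/3, minimum C = 306

Corner points and C = 54x + 27y:
  (0, 14) → C = 378
  (6, 0) → C = 324
  (16/3, 2/3) → C = 306
The feasible region is unbounded (it extends along (0, 1), (1, 0)), but C strictly increases along every unbounded feasible direction, so there is no improving ray and the minimum is attained at a vertex.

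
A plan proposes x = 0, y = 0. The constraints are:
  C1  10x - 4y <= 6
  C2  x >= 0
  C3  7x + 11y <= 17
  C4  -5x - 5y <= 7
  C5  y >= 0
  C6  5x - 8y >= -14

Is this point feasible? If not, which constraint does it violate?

feasible

C1: 0 ≤ 6 ✓
C2: 0 ≥ 0 ✓
C3: 0 ≤ 17 ✓
C4: 0 ≤ 7 ✓
C5: 0 ≥ 0 ✓
C6: 0 ≥ -14 ✓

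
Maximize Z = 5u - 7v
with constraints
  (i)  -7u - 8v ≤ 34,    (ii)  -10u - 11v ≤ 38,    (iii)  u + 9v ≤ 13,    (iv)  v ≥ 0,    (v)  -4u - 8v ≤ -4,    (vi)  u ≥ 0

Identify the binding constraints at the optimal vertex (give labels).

(iii) and (iv)

Extreme points and Z = 5u - 7v:
  (13, 0) → Z = 65
  (0, 13/9) → Z = -91/9
  (1, 0) → Z = 5
  (0, 1/2) → Z = -7/2

The maximum is at (13, 0). Substituting into each constraint, equality holds for (iii) and (iv); the remaining constraints have slack.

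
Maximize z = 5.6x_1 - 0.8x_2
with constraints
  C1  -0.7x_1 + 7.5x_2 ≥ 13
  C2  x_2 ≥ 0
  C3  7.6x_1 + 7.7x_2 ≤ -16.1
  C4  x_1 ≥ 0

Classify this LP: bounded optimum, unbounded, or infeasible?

The boundaries -0.7x_1 + 7.5x_2 = 13 and x_2 = 0 meet at (-130/7, 0), but that point violates x_1 ≥ 0. Every candidate vertex is excluded by some other constraint, so the feasible region is empty.

infeasible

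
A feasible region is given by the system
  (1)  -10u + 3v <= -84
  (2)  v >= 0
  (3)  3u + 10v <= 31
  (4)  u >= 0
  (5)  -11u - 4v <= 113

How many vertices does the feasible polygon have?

The feasible vertices (each the meet of two boundaries and inside every other half-plane) are:
  (42/5, 0)
  (933/109, 58/109)
  (31/3, 0)

3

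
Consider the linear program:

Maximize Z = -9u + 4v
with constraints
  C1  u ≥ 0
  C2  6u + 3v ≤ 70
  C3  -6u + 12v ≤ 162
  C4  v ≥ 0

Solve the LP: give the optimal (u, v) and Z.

u = 0, v = 27/2, maximum Z = 54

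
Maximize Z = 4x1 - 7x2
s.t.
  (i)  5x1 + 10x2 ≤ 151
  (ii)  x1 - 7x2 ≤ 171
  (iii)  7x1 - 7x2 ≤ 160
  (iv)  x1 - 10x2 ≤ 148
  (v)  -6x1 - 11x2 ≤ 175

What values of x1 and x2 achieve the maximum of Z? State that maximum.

Corner points and Z = 4x1 - 7x2:
  (2657/105, 257/105) → Z = 2943/35
  (-3411/5, 1781/5) → Z = -26111/5
  (188/21, -292/21) → Z = 932/7
  (-122/71, -1063/71) → Z = 6953/71

At the optimal vertex, 7x1 - 7x2 = 160 and x1 - 10x2 = 148.
Solving simultaneously gives x1 = 188/21, x2 = -292/21.

x1 = 188/21, x2 = -292/21, maximum Z = 932/7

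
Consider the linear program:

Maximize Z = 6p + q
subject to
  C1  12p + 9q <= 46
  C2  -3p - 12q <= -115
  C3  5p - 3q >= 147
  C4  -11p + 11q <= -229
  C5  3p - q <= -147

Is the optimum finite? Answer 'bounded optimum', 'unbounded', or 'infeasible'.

The boundaries 5p - 3q = 147 and 3p - q = -147 meet at (-147, -294), but that point violates -3p - 12q ≤ -115. Every candidate vertex is excluded by some other constraint, so the feasible region is empty.

infeasible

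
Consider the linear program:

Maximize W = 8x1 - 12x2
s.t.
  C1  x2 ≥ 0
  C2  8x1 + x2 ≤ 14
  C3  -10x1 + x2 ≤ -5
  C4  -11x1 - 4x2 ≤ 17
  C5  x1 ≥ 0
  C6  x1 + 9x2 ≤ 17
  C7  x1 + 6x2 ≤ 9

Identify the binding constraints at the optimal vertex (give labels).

Corner points and W = 8x1 - 12x2:
  (7/4, 0) → W = 14
  (1/2, 0) → W = 4
  (75/47, 58/47) → W = -96/47
  (39/61, 85/61) → W = -708/61

The maximum is at (7/4, 0). Substituting into each constraint, equality holds for C1 and C2; the remaining constraints have slack.

C1 and C2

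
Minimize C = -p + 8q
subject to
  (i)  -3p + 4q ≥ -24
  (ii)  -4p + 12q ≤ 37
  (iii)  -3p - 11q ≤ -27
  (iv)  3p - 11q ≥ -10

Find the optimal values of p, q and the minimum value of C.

Corner points and C = -p + 8q:
  (124/15, 1/5) → C = -20/3
  (304/21, 34/7) → C = 512/21
  (17/6, 37/22) → C = 701/66

p = 124/15, q = 1/5, minimum C = -20/3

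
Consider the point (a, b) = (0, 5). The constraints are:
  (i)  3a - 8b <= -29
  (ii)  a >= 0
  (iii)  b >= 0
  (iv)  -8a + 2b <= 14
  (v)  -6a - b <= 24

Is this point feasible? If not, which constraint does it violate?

feasible

(i): -40 ≤ -29 ✓
(ii): 0 ≥ 0 ✓
(iii): 5 ≥ 0 ✓
(iv): 10 ≤ 14 ✓
(v): -5 ≤ 24 ✓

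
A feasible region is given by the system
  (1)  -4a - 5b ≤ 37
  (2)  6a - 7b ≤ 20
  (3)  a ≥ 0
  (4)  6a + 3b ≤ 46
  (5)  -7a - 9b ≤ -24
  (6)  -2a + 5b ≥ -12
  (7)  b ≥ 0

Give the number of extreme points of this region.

4

Intersecting each pair of boundary lines and keeping only the points that satisfy every inequality leaves:
  (191/30, 13/5)
  (348/103, 4/103)
  (0, 46/3)
  (0, 8/3)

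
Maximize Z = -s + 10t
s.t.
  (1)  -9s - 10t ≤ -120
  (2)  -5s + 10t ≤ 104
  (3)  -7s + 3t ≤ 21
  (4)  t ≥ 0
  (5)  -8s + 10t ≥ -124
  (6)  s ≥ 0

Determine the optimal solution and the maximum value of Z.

At the optimal vertex, -5s + 10t = 104 and -8s + 10t = -124.
Solving simultaneously gives s = 76, t = 242/5.

s = 76, t = 242/5, maximum Z = 408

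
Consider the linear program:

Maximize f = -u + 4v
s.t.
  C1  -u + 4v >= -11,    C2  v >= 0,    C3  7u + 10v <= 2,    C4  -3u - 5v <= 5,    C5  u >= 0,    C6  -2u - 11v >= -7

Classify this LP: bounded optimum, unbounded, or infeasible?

Vertices and f = -u + 4v:
  (2/7, 0) → f = -2/7
  (0, 0) → f = 0
  (0, 1/5) → f = 4/5
The feasible region has finitely many vertices and no improving ray; the maximum is 4/5 at (0, 1/5).

bounded optimum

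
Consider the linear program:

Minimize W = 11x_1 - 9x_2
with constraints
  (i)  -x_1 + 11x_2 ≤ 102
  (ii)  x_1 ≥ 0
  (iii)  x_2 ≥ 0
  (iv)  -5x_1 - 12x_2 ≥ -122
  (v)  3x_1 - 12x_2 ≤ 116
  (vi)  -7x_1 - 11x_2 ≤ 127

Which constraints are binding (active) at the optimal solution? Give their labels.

(i) and (ii)

Extreme points and W = 11x_1 - 9x_2:
  (0, 102/11) → W = -918/11
  (118/67, 632/67) → W = -4390/67
  (0, 0) → W = 0
  (122/5, 0) → W = 1342/5

The minimum is at (0, 102/11). Substituting into each constraint, equality holds for (i) and (ii); the remaining constraints have slack.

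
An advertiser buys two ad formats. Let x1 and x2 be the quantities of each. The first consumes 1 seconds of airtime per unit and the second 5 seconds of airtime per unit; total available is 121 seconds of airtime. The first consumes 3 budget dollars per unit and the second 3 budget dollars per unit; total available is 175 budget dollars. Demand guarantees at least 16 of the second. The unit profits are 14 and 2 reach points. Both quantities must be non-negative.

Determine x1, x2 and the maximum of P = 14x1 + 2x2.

x1 = 41, x2 = 16, maximum P = 606

Feasible corners and P = 14x1 + 2x2:
  (0, 121/5) → P = 242/5
  (0, 16) → P = 32
  (41, 16) → P = 606

The optimum lies where x1 + 5x2 = 121 and x2 = 16.
Solving simultaneously gives x1 = 41, x2 = 16.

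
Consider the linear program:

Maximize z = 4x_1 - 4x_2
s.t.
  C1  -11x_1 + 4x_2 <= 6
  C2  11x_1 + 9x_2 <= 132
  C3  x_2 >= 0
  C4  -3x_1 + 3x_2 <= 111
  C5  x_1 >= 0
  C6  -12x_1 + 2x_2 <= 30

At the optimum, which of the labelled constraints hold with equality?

Feasible corners and z = 4x_1 - 4x_2:
  (474/143, 138/13) → z = -4176/143
  (0, 3/2) → z = -6
  (12, 0) → z = 48
  (0, 0) → z = 0

The maximum is at (12, 0). Substituting into each constraint, equality holds for C2 and C3; the remaining constraints have slack.

C2 and C3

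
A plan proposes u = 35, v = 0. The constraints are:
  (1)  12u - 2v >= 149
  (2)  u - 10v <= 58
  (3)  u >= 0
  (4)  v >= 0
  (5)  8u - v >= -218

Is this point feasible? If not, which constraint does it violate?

feasible

(1): 420 ≥ 149 ✓
(2): 35 ≤ 58 ✓
(3): 35 ≥ 0 ✓
(4): 0 ≥ 0 ✓
(5): 280 ≥ -218 ✓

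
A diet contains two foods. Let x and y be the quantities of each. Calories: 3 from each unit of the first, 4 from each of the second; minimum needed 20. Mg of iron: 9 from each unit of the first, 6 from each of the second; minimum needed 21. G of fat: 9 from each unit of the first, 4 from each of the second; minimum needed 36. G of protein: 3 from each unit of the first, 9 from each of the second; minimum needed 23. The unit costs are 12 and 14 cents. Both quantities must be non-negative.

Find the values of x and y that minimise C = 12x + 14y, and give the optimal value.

Vertices and C = 12x + 14y:
  (0, 9) → C = 126
  (23/3, 0) → C = 92
  (8/3, 3) → C = 74
  (88/15, 3/5) → C = 394/5
The feasible region is unbounded (it extends along (0, 1), (1, 0)), but C strictly increases along every unbounded feasible direction, so there is no improving ray and the minimum is attained at a vertex.

x = 8/3, y = 3, minimum C = 74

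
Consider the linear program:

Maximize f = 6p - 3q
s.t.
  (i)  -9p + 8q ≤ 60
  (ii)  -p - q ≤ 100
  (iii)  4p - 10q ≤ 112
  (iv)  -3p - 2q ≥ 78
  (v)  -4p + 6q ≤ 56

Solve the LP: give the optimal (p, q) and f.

p = -278/19, q = -324/19, maximum f = -696/19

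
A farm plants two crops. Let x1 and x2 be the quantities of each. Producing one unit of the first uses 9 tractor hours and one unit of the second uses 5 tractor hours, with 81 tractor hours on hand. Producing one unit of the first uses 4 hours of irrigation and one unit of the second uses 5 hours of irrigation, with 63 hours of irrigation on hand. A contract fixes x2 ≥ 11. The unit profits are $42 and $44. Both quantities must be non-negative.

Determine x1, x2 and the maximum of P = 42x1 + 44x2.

x1 = 2, x2 = 11, maximum P = 568

Feasible corners and P = 42x1 + 44x2:
  (0, 63/5) → P = 2772/5
  (0, 11) → P = 484
  (2, 11) → P = 568

At the optimal vertex, 4x1 + 5x2 = 63 and x2 = 11.
Solving simultaneously gives x1 = 2, x2 = 11.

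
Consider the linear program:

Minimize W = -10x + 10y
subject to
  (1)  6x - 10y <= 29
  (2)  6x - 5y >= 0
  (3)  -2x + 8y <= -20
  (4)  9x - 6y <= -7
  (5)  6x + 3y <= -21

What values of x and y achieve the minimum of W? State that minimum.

x = -122/27, y = -101/18, minimum W = -295/27

Extreme points and W = -10x + 10y:
  (-29/6, -29/5) → W = -29/3
  (-122/27, -101/18) → W = -295/27
  (-35/9, -14/3) → W = -70/9

At the optimal vertex, 6x - 10y = 29 and 9x - 6y = -7.
Solving simultaneously gives x = -122/27, y = -101/18.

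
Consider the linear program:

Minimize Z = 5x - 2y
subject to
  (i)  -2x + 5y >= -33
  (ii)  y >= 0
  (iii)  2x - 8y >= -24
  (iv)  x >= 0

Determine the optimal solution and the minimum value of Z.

Feasible corners and Z = 5x - 2y:
  (33/2, 0) → Z = 165/2
  (64, 19) → Z = 282
  (0, 0) → Z = 0
  (0, 3) → Z = -6

The binding constraints are 2x - 8y = -24 and x = 0.
Solving simultaneously gives x = 0, y = 3.

x = 0, y = 3, minimum Z = -6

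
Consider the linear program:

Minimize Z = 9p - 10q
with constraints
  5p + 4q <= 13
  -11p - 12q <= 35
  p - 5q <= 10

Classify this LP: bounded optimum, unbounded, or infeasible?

unbounded

From the feasible point (105/29, -37/29), moving in the direction (-4, 5) keeps every constraint satisfied while Z decreases without bound.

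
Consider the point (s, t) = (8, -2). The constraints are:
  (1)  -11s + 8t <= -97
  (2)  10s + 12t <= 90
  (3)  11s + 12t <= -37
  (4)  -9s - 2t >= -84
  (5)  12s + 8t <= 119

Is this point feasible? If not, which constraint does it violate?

Constraint (3): 11s + 12t = 64, which is not ≤ -37. All other constraints are satisfied.

not feasible — violates (3)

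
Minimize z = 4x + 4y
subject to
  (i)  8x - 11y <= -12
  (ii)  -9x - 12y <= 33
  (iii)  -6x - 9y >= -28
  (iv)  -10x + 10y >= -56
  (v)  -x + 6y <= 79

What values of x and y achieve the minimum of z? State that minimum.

Extreme points and z = 4x + 4y:
  (-13/5, -4/5) → z = -68/5
  (100/69, 148/69) → z = 992/69
  (-191/11, 113/11) → z = -312/11
  (-181/15, 502/45) → z = -164/45

x = -191/11, y = 113/11, minimum z = -312/11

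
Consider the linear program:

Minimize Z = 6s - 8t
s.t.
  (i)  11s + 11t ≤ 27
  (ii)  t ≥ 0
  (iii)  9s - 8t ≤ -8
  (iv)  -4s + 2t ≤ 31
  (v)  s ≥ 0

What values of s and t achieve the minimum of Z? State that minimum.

s = 0, t = 27/11, minimum Z = -216/11

Corner points and Z = 6s - 8t:
  (128/187, 331/187) → Z = -1880/187
  (0, 27/11) → Z = -216/11
  (0, 1) → Z = -8

The optimum lies where 11s + 11t = 27 and s = 0.
Solving simultaneously gives s = 0, t = 27/11.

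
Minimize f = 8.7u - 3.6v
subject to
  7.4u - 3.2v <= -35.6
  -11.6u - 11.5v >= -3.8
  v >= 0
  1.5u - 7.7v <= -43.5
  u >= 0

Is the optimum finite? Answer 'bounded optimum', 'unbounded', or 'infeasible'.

infeasible

The boundaries 7.4u - 3.2v = -35.6 and u = 0 meet at (0, 11.125), but that point violates -11.6u - 11.5v ≥ -3.8. Every candidate vertex is excluded by some other constraint, so the feasible region is empty.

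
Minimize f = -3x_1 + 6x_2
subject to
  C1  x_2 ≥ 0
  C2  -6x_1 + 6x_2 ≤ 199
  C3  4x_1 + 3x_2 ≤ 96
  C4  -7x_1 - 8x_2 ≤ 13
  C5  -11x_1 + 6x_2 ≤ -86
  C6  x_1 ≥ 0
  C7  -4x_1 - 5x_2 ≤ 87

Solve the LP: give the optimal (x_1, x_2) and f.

x_1 = 24, x_2 = 0, minimum f = -72

Feasible corners and f = -3x_1 + 6x_2:
  (24, 0) → f = -72
  (86/11, 0) → f = -258/11
  (278/19, 712/57) → f = 590/19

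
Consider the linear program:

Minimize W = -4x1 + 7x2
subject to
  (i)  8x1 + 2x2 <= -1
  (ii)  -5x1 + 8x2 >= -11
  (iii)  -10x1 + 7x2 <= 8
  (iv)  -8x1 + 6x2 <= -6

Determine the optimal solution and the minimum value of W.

x1 = -9/17, x2 = -29/17, minimum W = -167/17

Vertices and W = -4x1 + 7x2:
  (7/37, -93/74) → W = -707/74
  (3/32, -7/8) → W = -13/2
  (-9/17, -29/17) → W = -167/17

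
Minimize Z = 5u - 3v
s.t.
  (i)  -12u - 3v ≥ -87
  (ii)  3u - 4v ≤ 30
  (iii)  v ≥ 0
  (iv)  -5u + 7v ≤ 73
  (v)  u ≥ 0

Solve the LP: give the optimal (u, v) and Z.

u = 0, v = 73/7, minimum Z = -219/7

Vertices and Z = 5u - 3v:
  (29/4, 0) → Z = 145/4
  (130/33, 437/33) → Z = -661/33
  (0, 0) → Z = 0
  (0, 73/7) → Z = -219/7

The optimum lies where -5u + 7v = 73 and u = 0.
Solving simultaneously gives u = 0, v = 73/7.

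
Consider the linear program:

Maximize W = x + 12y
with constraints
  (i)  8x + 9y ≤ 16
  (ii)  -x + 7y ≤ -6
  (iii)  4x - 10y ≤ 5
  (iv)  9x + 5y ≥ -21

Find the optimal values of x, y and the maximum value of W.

x = -25/18, y = -19/18, maximum W = -253/18

Vertices and W = x + 12y:
  (-25/18, -19/18) → W = -253/18
  (-117/68, -75/68) → W = -1017/68
  (-37/22, -129/110) → W = -1733/110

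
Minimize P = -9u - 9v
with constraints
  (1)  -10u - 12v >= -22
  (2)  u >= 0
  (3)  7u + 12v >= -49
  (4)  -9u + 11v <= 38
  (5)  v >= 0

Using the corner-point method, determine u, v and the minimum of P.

The binding constraints are -10u - 12v = -22 and v = 0.
Solving simultaneously gives u = 11/5, v = 0.

u = 11/5, v = 0, minimum P = -99/5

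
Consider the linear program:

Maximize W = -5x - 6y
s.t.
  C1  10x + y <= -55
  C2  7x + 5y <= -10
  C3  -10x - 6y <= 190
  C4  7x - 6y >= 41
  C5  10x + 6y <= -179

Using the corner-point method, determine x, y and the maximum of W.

x = -14/5, y = -27, maximum W = 176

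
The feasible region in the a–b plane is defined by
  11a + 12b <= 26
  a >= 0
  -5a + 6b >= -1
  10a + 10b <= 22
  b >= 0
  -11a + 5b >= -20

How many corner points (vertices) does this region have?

Intersecting each pair of boundary lines and keeping only the points that satisfy every inequality leaves:
  (0, 13/6)
  (2/5, 9/5)
  (0, 0)
  (71/55, 10/11)
  (1/5, 0)

5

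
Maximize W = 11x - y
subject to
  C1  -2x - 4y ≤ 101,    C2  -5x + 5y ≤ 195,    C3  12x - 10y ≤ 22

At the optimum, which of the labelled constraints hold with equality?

Feasible corners and W = 11x - y:
  (-257/6, -23/6) → W = -1402/3
  (-461/34, -314/17) → W = -4443/34
  (206, 245) → W = 2021

The maximum is at (206, 245). Substituting into each constraint, equality holds for C2 and C3; the remaining constraints have slack.

C2 and C3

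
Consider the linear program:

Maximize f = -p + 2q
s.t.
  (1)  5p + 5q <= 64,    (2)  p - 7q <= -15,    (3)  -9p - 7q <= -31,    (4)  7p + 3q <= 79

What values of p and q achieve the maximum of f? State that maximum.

p = -293/10, q = 421/10, maximum f = 227/2

Vertices and f = -p + 2q:
  (373/40, 139/40) → f = -19/8
  (-293/10, 421/10) → f = 227/2
  (8/5, 83/35) → f = 22/7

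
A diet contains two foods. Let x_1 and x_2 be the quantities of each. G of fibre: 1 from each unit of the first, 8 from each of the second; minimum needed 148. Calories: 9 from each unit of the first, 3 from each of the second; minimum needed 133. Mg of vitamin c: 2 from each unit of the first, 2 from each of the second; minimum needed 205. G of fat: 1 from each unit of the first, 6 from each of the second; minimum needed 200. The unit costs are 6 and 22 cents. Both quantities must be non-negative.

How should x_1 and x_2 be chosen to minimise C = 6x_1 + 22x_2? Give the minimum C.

Feasible corners and C = 6x_1 + 22x_2:
  (0, 205/2) → C = 2255
  (200, 0) → C = 1200
  (83, 39/2) → C = 927
The feasible region is unbounded (it extends along (0, 1), (1, 0)), but C strictly increases along every unbounded feasible direction, so there is no improving ray and the minimum is attained at a vertex.

The binding constraints are 2x_1 + 2x_2 = 205 and x_1 + 6x_2 = 200.
Solving simultaneously gives x_1 = 83, x_2 = 39/2.

x_1 = 83, x_2 = 39/2, minimum C = 927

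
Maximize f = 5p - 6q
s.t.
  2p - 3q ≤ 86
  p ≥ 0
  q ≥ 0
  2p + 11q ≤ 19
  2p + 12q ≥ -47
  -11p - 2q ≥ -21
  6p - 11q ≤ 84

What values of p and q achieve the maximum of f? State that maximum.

p = 21/11, q = 0, maximum f = 105/11

Vertices and f = 5p - 6q:
  (0, 0) → f = 0
  (0, 19/11) → f = -114/11
  (21/11, 0) → f = 105/11
  (193/117, 167/117) → f = -37/117

At the optimal vertex, q = 0 and -11p - 2q = -21.
Solving simultaneously gives p = 21/11, q = 0.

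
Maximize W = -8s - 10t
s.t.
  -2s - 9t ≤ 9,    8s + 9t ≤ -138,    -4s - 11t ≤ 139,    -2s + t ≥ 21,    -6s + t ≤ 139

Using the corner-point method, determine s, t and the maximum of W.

s = -45/2, t = 4, maximum W = 140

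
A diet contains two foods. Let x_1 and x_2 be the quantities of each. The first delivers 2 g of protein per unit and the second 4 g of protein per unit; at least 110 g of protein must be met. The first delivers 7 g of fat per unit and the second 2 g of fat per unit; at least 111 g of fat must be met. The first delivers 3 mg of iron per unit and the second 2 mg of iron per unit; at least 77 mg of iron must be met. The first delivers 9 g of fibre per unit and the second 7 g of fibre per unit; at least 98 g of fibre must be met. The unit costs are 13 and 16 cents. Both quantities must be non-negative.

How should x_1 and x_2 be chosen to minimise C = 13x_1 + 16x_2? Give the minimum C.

Vertices and C = 13x_1 + 16x_2:
  (0, 111/2) → C = 888
  (55, 0) → C = 715
  (11, 22) → C = 495
  (17/2, 103/4) → C = 1045/2
The feasible region is unbounded (it extends along (0, 1), (1, 0)), but C strictly increases along every unbounded feasible direction, so there is no improving ray and the minimum is attained at a vertex.

x_1 = 11, x_2 = 22, minimum C = 495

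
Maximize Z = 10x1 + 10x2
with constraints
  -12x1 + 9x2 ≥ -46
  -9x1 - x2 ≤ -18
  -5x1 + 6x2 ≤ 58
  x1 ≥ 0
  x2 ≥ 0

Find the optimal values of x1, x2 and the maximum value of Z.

Corner points and Z = 10x1 + 10x2:
  (266/9, 926/27) → Z = 17240/27
  (23/6, 0) → Z = 115/3
  (50/59, 612/59) → Z = 6620/59
  (2, 0) → Z = 20

The optimum lies where -12x1 + 9x2 = -46 and -5x1 + 6x2 = 58.
Solving simultaneously gives x1 = 266/9, x2 = 926/27.

x1 = 266/9, x2 = 926/27, maximum Z = 17240/27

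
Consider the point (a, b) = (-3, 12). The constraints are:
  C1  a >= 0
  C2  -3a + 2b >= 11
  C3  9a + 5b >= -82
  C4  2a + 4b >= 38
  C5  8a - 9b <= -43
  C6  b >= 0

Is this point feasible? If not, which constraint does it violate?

Constraint C1: a = -3, which is not ≥ 0. All other constraints are satisfied.

not feasible — violates C1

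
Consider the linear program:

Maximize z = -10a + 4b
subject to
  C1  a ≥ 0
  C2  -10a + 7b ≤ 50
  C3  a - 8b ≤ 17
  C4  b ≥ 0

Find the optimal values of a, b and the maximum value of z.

Corner points and z = -10a + 4b:
  (0, 50/7) → z = 200/7
  (0, 0) → z = 0
  (17, 0) → z = -170
The feasible region is unbounded (it extends along (8, 1), (7, 10)), but z strictly decreases along every unbounded feasible direction, so there is no improving ray and the maximum is attained at a vertex.

a = 0, b = 50/7, maximum z = 200/7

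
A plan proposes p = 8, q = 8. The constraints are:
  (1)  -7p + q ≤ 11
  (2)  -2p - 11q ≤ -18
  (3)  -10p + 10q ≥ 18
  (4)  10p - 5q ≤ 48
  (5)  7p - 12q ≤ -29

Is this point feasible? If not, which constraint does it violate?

Constraint (3): -10p + 10q = 0, which is not ≥ 18. All other constraints are satisfied.

not feasible — violates (3)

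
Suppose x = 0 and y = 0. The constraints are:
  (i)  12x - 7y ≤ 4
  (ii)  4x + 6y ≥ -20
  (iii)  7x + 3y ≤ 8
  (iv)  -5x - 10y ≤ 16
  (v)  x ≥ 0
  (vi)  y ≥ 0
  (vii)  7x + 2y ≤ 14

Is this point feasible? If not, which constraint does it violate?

feasible

(i): 0 ≤ 4 ✓
(ii): 0 ≥ -20 ✓
(iii): 0 ≤ 8 ✓
(iv): 0 ≤ 16 ✓
(v): 0 ≥ 0 ✓
(vi): 0 ≥ 0 ✓
(vii): 0 ≤ 14 ✓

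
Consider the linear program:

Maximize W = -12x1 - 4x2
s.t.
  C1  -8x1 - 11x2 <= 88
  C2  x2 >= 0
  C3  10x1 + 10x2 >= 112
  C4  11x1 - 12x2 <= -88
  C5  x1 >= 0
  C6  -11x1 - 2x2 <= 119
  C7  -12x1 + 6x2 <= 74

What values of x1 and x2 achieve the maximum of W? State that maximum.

x1 = 0, x2 = 56/5, maximum W = -224/5

Extreme points and W = -12x1 - 4x2:
  (232/115, 1056/115) → W = -7008/115
  (0, 56/5) → W = -224/5
  (0, 37/3) → W = -148/3
The feasible region is unbounded (it extends along (1, 2), (12, 11)), but W strictly decreases along every unbounded feasible direction, so there is no improving ray and the maximum is attained at a vertex.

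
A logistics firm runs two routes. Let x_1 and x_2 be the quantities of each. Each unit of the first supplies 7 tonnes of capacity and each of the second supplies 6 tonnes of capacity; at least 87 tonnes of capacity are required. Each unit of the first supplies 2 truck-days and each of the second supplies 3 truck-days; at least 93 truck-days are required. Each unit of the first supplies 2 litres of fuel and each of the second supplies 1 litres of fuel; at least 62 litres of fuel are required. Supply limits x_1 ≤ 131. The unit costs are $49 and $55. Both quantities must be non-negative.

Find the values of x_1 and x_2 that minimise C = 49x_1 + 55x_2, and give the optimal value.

x_1 = 93/4, x_2 = 31/2, minimum C = 7967/4

Extreme points and C = 49x_1 + 55x_2:
  (0, 62) → C = 3410
  (93/2, 0) → C = 4557/2
  (131, 0) → C = 6419
  (93/4, 31/2) → C = 7967/4
The feasible region is unbounded (it extends along (0, 1)), but C strictly increases along every unbounded feasible direction, so there is no improving ray and the minimum is attained at a vertex.

At the optimal vertex, 2x_1 + 3x_2 = 93 and 2x_1 + x_2 = 62.
Solving simultaneously gives x_1 = 93/4, x_2 = 31/2.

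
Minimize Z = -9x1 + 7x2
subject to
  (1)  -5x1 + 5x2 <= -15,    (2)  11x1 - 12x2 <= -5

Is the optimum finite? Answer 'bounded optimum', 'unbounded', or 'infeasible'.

unbounded

From the feasible point (41, 38), moving in the direction (12, 11) keeps every constraint satisfied while Z decreases without bound.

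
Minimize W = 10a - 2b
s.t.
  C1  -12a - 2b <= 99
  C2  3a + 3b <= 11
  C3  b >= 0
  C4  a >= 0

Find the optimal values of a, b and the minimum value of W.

Vertices and W = 10a - 2b:
  (11/3, 0) → W = 110/3
  (0, 11/3) → W = -22/3
  (0, 0) → W = 0

a = 0, b = 11/3, minimum W = -22/3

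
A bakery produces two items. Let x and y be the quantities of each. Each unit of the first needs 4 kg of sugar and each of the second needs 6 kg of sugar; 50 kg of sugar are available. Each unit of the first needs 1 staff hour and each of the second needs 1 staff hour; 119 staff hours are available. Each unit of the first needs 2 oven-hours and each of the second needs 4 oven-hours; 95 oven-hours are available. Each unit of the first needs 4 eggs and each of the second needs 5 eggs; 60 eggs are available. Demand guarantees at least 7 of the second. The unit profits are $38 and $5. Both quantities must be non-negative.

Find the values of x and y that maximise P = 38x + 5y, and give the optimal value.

Extreme points and P = 38x + 5y:
  (0, 25/3) → P = 125/3
  (0, 7) → P = 35
  (2, 7) → P = 111

At the optimal vertex, 4x + 6y = 50 and y = 7.
Solving simultaneously gives x = 2, y = 7.

x = 2, y = 7, maximum P = 111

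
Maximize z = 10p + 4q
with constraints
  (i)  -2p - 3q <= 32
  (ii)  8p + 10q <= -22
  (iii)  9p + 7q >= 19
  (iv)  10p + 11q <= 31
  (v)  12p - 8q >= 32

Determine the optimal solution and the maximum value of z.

p = 445/8, q = -191/4, maximum z = 1461/4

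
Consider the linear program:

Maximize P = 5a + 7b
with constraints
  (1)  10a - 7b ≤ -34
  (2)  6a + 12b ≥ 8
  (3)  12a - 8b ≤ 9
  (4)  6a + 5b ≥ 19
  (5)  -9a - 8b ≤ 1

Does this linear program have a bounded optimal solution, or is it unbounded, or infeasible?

unbounded

From the feasible point (335/4, 249/2), moving in the direction (8, 12) keeps every constraint satisfied while P increases without bound.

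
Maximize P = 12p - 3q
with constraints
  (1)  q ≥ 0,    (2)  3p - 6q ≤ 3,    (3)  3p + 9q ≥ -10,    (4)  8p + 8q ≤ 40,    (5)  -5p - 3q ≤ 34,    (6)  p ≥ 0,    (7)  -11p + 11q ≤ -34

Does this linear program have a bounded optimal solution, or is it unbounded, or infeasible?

The boundaries q = 0 and 3p - 6q = 3 meet at (1, 0), but that point violates -11p + 11q ≤ -34. Every candidate vertex is excluded by some other constraint, so the feasible region is empty.

infeasible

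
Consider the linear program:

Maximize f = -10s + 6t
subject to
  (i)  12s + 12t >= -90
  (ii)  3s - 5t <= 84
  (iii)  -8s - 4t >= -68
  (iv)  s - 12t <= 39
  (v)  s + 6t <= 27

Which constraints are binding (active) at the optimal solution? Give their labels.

Corner points and f = -10s + 6t:
  (-51/13, -93/26) → f = 231/13
  (-72/5, 69/10) → f = 927/5
  (243/25, -61/25) → f = -2796/25
  (75/11, 37/11) → f = -48

The maximum is at (-72/5, 69/10). Substituting into each constraint, equality holds for (i) and (v); the remaining constraints have slack.

(i) and (v)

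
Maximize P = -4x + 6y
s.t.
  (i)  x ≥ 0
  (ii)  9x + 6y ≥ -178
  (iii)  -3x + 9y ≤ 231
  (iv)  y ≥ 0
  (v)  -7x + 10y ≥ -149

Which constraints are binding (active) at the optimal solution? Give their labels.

(i) and (iii)

Corner points and P = -4x + 6y:
  (0, 77/3) → P = 154
  (0, 0) → P = 0
  (1217/11, 688/11) → P = -740/11
  (149/7, 0) → P = -596/7

The maximum is at (0, 77/3). Substituting into each constraint, equality holds for (i) and (iii); the remaining constraints have slack.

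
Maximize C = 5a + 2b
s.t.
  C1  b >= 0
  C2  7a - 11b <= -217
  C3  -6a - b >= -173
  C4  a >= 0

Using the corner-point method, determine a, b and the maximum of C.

a = 0, b = 173, maximum C = 346

Feasible corners and C = 5a + 2b:
  (1686/73, 2513/73) → C = 13456/73
  (0, 217/11) → C = 434/11
  (0, 173) → C = 346

At the optimal vertex, -6a - b = -173 and a = 0.
Solving simultaneously gives a = 0, b = 173.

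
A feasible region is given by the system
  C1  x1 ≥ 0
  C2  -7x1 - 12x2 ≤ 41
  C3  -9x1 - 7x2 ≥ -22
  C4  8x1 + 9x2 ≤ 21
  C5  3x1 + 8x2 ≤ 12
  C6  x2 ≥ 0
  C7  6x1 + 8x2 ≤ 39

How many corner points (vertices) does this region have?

5

Pairwise boundary intersections that survive every other constraint:
  (0, 3/2)
  (0, 0)
  (51/25, 13/25)
  (22/9, 0)
  (60/37, 33/37)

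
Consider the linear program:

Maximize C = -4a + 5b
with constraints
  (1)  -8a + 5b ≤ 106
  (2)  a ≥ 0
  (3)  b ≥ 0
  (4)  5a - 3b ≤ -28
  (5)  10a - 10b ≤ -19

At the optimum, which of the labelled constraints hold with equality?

Vertices and C = -4a + 5b:
  (0, 106/5) → C = 106
  (178, 306) → C = 818
  (0, 28/3) → C = 140/3

The maximum is at (178, 306). Substituting into each constraint, equality holds for (1) and (4); the remaining constraints have slack.

(1) and (4)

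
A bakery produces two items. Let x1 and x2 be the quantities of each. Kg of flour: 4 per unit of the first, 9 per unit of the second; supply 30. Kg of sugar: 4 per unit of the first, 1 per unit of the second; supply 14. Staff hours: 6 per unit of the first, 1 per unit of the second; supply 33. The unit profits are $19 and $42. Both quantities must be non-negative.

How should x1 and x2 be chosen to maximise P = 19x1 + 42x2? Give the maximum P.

Corner points and P = 19x1 + 42x2:
  (0, 0) → P = 0
  (0, 10/3) → P = 140
  (7/2, 0) → P = 133/2
  (3, 2) → P = 141

The binding constraints are 4x1 + 9x2 = 30 and 4x1 + x2 = 14.
Solving simultaneously gives x1 = 3, x2 = 2.

x1 = 3, x2 = 2, maximum P = 141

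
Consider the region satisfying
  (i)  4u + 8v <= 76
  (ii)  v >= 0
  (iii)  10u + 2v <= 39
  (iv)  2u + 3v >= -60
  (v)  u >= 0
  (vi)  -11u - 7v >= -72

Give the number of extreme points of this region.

5

Intersecting each pair of boundary lines and keeping only the points that satisfy every inequality leaves:
  (0, 19/2)
  (11/15, 137/15)
  (39/10, 0)
  (0, 0)
  (43/16, 97/16)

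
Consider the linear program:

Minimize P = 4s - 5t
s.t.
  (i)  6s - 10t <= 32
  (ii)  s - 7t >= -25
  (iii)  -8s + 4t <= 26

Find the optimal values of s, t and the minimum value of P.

Feasible corners and P = 4s - 5t:
  (237/16, 91/16) → P = 493/16
  (-97/14, -103/14) → P = 127/14
  (-41/26, 87/26) → P = -599/26

s = -41/26, t = 87/26, minimum P = -599/26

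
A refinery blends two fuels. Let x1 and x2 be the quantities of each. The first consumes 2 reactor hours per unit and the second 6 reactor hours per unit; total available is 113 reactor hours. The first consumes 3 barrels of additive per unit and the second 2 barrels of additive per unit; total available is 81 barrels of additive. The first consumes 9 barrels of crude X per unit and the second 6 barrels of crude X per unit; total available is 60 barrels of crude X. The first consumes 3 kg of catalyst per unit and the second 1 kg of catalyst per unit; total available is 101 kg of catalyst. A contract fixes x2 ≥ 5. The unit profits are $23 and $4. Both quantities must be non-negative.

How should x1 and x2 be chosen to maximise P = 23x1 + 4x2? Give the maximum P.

Feasible corners and P = 23x1 + 4x2:
  (0, 10) → P = 40
  (0, 5) → P = 20
  (10/3, 5) → P = 290/3

At the optimal vertex, 9x1 + 6x2 = 60 and x2 = 5.
Solving simultaneously gives x1 = 10/3, x2 = 5.

x1 = 10/3, x2 = 5, maximum P = 290/3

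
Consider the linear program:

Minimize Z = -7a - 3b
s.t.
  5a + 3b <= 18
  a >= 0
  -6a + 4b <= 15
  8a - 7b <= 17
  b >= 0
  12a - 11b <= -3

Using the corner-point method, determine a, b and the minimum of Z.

Vertices and Z = -7a - 3b:
  (27/38, 183/38) → Z = -369/19
  (27/13, 33/13) → Z = -288/13
  (0, 15/4) → Z = -45/4
  (0, 3/11) → Z = -9/11

a = 27/13, b = 33/13, minimum Z = -288/13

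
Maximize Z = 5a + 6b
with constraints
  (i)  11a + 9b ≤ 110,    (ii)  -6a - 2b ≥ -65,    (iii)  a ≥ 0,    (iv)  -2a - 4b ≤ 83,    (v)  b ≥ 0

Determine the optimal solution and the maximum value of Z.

Corner points and Z = 5a + 6b:
  (0, 110/9) → Z = 220/3
  (10, 0) → Z = 50
  (0, 0) → Z = 0

a = 0, b = 110/9, maximum Z = 220/3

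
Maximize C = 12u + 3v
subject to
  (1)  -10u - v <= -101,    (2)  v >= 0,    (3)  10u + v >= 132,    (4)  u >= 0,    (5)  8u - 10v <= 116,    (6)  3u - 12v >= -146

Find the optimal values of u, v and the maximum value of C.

u = 1426/33, v = 758/33, maximum C = 6462/11

The binding constraints are 8u - 10v = 116 and 3u - 12v = -146.
Solving simultaneously gives u = 1426/33, v = 758/33.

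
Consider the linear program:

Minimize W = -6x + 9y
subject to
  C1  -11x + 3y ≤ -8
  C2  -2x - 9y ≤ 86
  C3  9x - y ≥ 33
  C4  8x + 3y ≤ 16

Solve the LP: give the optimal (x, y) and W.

x = 67/11, y = -120/11, minimum W = -1482/11

Corner points and W = -6x + 9y:
  (211/83, -840/83) → W = -8826/83
  (67/11, -120/11) → W = -1482/11
  (23/7, -24/7) → W = -354/7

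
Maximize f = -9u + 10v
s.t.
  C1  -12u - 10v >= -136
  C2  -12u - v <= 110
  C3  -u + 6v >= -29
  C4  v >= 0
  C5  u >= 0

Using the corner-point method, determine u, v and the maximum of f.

Corner points and f = -9u + 10v:
  (34/3, 0) → f = -102
  (0, 68/5) → f = 136
  (0, 0) → f = 0

u = 0, v = 68/5, maximum f = 136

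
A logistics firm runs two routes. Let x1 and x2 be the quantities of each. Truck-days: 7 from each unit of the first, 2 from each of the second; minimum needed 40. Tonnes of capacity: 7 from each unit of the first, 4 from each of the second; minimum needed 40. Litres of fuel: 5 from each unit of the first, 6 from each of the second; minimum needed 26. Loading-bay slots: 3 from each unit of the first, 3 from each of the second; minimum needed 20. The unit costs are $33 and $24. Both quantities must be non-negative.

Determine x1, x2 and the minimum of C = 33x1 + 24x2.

Extreme points and C = 33x1 + 24x2:
  (0, 20) → C = 480
  (20/3, 0) → C = 220
  (16/3, 4/3) → C = 208
The feasible region is unbounded (it extends along (0, 1), (1, 0)), but C strictly increases along every unbounded feasible direction, so there is no improving ray and the minimum is attained at a vertex.

x1 = 16/3, x2 = 4/3, minimum C = 208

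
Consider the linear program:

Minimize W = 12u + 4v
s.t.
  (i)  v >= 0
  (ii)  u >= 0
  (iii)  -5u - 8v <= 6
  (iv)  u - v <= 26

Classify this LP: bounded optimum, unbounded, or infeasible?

Extreme points and W = 12u + 4v:
  (0, 0) → W = 0
  (26, 0) → W = 312
The feasible region has finitely many vertices and no improving ray; the minimum is 0 at (0, 0).

bounded optimum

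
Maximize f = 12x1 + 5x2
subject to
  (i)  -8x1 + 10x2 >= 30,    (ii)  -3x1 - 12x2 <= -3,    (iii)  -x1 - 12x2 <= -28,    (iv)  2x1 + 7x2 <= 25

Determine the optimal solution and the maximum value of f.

Feasible corners and f = 12x1 + 5x2:
  (-40/53, 127/53) → f = 155/53
  (10/19, 65/19) → f = 445/19
  (-25/2, 27/8) → f = -1065/8
The feasible region is unbounded (it extends along (-4, 1), (-7, 2)), but f strictly decreases along every unbounded feasible direction, so there is no improving ray and the maximum is attained at a vertex.

At the optimal vertex, -8x1 + 10x2 = 30 and 2x1 + 7x2 = 25.
Solving simultaneously gives x1 = 10/19, x2 = 65/19.

x1 = 10/19, x2 = 65/19, maximum f = 445/19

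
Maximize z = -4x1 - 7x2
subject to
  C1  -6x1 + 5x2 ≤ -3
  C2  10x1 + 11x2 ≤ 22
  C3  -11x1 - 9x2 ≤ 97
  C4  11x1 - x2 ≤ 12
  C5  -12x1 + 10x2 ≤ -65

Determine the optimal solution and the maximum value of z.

Corner points and z = -4x1 - 7x2:
  (1/10, -109/10) → z = 759/10
  (-385/218, -1879/218) → z = 14693/218
  (55/98, -571/98) → z = 3777/98

x1 = 1/10, x2 = -109/10, maximum z = 759/10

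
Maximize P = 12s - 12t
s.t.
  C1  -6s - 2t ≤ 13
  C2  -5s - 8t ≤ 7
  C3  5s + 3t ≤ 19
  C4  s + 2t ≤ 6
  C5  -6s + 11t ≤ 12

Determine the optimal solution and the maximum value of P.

s = 173/25, t = -26/5, maximum P = 3636/25

Corner points and P = 12s - 12t:
  (173/25, -26/5) → P = 3636/25
  (-173/103, 18/103) → P = -2292/103
  (20/7, 11/7) → P = 108/7
  (42/23, 48/23) → P = -72/23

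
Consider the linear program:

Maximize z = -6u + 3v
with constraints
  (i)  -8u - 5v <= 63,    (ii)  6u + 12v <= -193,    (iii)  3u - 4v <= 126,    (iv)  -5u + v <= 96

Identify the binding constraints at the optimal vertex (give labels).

(i) and (ii)

Corner points and z = -6u + 3v:
  (19/6, -53/3) → z = -72
  (378/47, -1197/47) → z = -5859/47
  (37/3, -89/4) → z = -563/4

The maximum is at (19/6, -53/3). Substituting into each constraint, equality holds for (i) and (ii); the remaining constraints have slack.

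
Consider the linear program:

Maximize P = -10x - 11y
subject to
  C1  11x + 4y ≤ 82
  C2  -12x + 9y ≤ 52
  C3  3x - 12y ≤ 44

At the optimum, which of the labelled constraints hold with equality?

Corner points and P = -10x - 11y:
  (530/147, 1556/147) → P = -7472/49
  (145/18, -119/72) → P = -499/8
  (-340/39, -76/13) → P = 5908/39

The maximum is at (-340/39, -76/13). Substituting into each constraint, equality holds for C2 and C3; the remaining constraints have slack.

C2 and C3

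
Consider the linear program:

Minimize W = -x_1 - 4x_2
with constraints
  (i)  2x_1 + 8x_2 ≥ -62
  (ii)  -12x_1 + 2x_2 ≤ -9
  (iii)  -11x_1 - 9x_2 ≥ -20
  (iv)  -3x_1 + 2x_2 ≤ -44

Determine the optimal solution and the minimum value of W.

Feasible corners and W = -x_1 - 4x_2:
  (359/35, -361/35) → W = 31
  (57/7, -137/14) → W = 31
  (436/49, -424/49) → W = 180/7

x_1 = 436/49, x_2 = -424/49, minimum W = 180/7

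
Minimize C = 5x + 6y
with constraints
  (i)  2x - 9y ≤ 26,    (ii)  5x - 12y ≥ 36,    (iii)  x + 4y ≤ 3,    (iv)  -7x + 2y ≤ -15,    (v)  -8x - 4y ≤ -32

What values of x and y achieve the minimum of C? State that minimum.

Feasible corners and C = 5x + 6y:
  (131/17, -20/17) → C = 535/17
  (49/10, -9/5) → C = 137/10
  (45/8, -21/32) → C = 387/16
  (132/29, -32/29) → C = 468/29

x = 49/10, y = -9/5, minimum C = 137/10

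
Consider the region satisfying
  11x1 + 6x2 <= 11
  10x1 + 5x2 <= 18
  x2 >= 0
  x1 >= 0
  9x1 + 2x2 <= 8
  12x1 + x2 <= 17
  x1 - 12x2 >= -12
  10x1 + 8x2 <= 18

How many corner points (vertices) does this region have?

5

Pairwise boundary intersections that survive every other constraint:
  (13/16, 11/32)
  (10/23, 143/138)
  (0, 0)
  (8/9, 0)
  (0, 1)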